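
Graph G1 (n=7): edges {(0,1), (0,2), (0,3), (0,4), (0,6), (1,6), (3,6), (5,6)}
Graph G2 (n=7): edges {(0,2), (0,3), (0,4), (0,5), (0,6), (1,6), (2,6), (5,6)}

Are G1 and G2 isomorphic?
Yes, isomorphic

The graphs are isomorphic.
One valid mapping φ: V(G1) → V(G2): 0→0, 1→2, 2→4, 3→5, 4→3, 5→1, 6→6

Verify φ preserves adjacency — for each edge of G1, its image is an edge of G2:
  (0,1) → (φ(0),φ(1)) = (0,2) ∈ E(G2) ✓
  (0,2) → (φ(0),φ(2)) = (0,4) ∈ E(G2) ✓
  (0,3) → (φ(0),φ(3)) = (0,5) ∈ E(G2) ✓
  (0,4) → (φ(0),φ(4)) = (0,3) ∈ E(G2) ✓
  (0,6) → (φ(0),φ(6)) = (0,6) ∈ E(G2) ✓
  (1,6) → (φ(1),φ(6)) = (2,6) ∈ E(G2) ✓
  (3,6) → (φ(3),φ(6)) = (5,6) ∈ E(G2) ✓
  (5,6) → (φ(5),φ(6)) = (1,6) ∈ E(G2) ✓
All 8 edges of G1 map to edges of G2, and |E(G1)| = |E(G2)| = 8, so φ is a bijection on edges as well as vertices. Hence G1 ≅ G2.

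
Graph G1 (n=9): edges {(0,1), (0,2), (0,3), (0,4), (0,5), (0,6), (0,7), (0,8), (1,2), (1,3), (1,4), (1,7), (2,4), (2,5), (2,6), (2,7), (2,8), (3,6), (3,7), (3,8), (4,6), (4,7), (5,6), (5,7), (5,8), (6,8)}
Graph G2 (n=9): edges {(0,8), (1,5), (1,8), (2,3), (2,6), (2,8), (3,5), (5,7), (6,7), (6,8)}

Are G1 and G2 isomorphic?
No, not isomorphic

The graphs are NOT isomorphic.

Counting triangles (3-cliques): G1 has 30, G2 has 1.
Triangle count is an isomorphism invariant, so differing triangle counts rule out isomorphism.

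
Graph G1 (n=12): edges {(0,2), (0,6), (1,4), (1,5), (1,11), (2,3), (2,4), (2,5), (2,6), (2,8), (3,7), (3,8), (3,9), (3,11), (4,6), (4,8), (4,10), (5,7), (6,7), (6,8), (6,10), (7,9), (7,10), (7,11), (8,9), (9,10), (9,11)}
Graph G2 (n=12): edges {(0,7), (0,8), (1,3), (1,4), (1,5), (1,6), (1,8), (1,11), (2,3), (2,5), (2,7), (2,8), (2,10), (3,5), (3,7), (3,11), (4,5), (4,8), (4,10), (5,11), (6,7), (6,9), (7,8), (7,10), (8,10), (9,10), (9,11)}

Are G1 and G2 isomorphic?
Yes, isomorphic

The graphs are isomorphic.
One valid mapping φ: V(G1) → V(G2): 0→0, 1→9, 2→7, 3→3, 4→10, 5→6, 6→8, 7→1, 8→2, 9→5, 10→4, 11→11

Verify φ preserves adjacency — for each edge of G1, its image is an edge of G2:
  (0,2) → (φ(0),φ(2)) = (0,7) ∈ E(G2) ✓
  (0,6) → (φ(0),φ(6)) = (0,8) ∈ E(G2) ✓
  (1,4) → (φ(1),φ(4)) = (9,10) ∈ E(G2) ✓
  (1,5) → (φ(1),φ(5)) = (6,9) ∈ E(G2) ✓
  (1,11) → (φ(1),φ(11)) = (9,11) ∈ E(G2) ✓
  (2,3) → (φ(2),φ(3)) = (3,7) ∈ E(G2) ✓
  (2,4) → (φ(2),φ(4)) = (7,10) ∈ E(G2) ✓
  (2,5) → (φ(2),φ(5)) = (6,7) ∈ E(G2) ✓
  (2,6) → (φ(2),φ(6)) = (7,8) ∈ E(G2) ✓
  (2,8) → (φ(2),φ(8)) = (2,7) ∈ E(G2) ✓
  (3,7) → (φ(3),φ(7)) = (1,3) ∈ E(G2) ✓
  (3,8) → (φ(3),φ(8)) = (2,3) ∈ E(G2) ✓
  (3,9) → (φ(3),φ(9)) = (3,5) ∈ E(G2) ✓
  (3,11) → (φ(3),φ(11)) = (3,11) ∈ E(G2) ✓
  (4,6) → (φ(4),φ(6)) = (8,10) ∈ E(G2) ✓
  (4,8) → (φ(4),φ(8)) = (2,10) ∈ E(G2) ✓
  (4,10) → (φ(4),φ(10)) = (4,10) ∈ E(G2) ✓
  (5,7) → (φ(5),φ(7)) = (1,6) ∈ E(G2) ✓
  (6,7) → (φ(6),φ(7)) = (1,8) ∈ E(G2) ✓
  (6,8) → (φ(6),φ(8)) = (2,8) ∈ E(G2) ✓
  (6,10) → (φ(6),φ(10)) = (4,8) ∈ E(G2) ✓
  (7,9) → (φ(7),φ(9)) = (1,5) ∈ E(G2) ✓
  (7,10) → (φ(7),φ(10)) = (1,4) ∈ E(G2) ✓
  (7,11) → (φ(7),φ(11)) = (1,11) ∈ E(G2) ✓
  (8,9) → (φ(8),φ(9)) = (2,5) ∈ E(G2) ✓
  (9,10) → (φ(9),φ(10)) = (4,5) ∈ E(G2) ✓
  (9,11) → (φ(9),φ(11)) = (5,11) ∈ E(G2) ✓
All 27 edges of G1 map to edges of G2, and |E(G1)| = |E(G2)| = 27, so φ is a bijection on edges as well as vertices. Hence G1 ≅ G2.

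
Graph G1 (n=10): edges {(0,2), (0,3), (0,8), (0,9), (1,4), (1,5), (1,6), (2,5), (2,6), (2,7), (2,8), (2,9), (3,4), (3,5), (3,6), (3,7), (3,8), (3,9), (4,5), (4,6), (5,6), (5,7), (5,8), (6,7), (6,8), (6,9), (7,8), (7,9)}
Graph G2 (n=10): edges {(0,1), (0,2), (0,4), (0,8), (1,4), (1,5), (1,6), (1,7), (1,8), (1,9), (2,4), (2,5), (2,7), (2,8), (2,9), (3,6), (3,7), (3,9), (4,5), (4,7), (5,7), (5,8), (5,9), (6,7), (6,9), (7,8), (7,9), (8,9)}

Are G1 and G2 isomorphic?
Yes, isomorphic

The graphs are isomorphic.
One valid mapping φ: V(G1) → V(G2): 0→0, 1→3, 2→2, 3→1, 4→6, 5→9, 6→7, 7→5, 8→8, 9→4

Verify φ preserves adjacency — for each edge of G1, its image is an edge of G2:
  (0,2) → (φ(0),φ(2)) = (0,2) ∈ E(G2) ✓
  (0,3) → (φ(0),φ(3)) = (0,1) ∈ E(G2) ✓
  (0,8) → (φ(0),φ(8)) = (0,8) ∈ E(G2) ✓
  (0,9) → (φ(0),φ(9)) = (0,4) ∈ E(G2) ✓
  (1,4) → (φ(1),φ(4)) = (3,6) ∈ E(G2) ✓
  (1,5) → (φ(1),φ(5)) = (3,9) ∈ E(G2) ✓
  (1,6) → (φ(1),φ(6)) = (3,7) ∈ E(G2) ✓
  (2,5) → (φ(2),φ(5)) = (2,9) ∈ E(G2) ✓
  (2,6) → (φ(2),φ(6)) = (2,7) ∈ E(G2) ✓
  (2,7) → (φ(2),φ(7)) = (2,5) ∈ E(G2) ✓
  (2,8) → (φ(2),φ(8)) = (2,8) ∈ E(G2) ✓
  (2,9) → (φ(2),φ(9)) = (2,4) ∈ E(G2) ✓
  (3,4) → (φ(3),φ(4)) = (1,6) ∈ E(G2) ✓
  (3,5) → (φ(3),φ(5)) = (1,9) ∈ E(G2) ✓
  (3,6) → (φ(3),φ(6)) = (1,7) ∈ E(G2) ✓
  (3,7) → (φ(3),φ(7)) = (1,5) ∈ E(G2) ✓
  (3,8) → (φ(3),φ(8)) = (1,8) ∈ E(G2) ✓
  (3,9) → (φ(3),φ(9)) = (1,4) ∈ E(G2) ✓
  (4,5) → (φ(4),φ(5)) = (6,9) ∈ E(G2) ✓
  (4,6) → (φ(4),φ(6)) = (6,7) ∈ E(G2) ✓
  (5,6) → (φ(5),φ(6)) = (7,9) ∈ E(G2) ✓
  (5,7) → (φ(5),φ(7)) = (5,9) ∈ E(G2) ✓
  (5,8) → (φ(5),φ(8)) = (8,9) ∈ E(G2) ✓
  (6,7) → (φ(6),φ(7)) = (5,7) ∈ E(G2) ✓
  (6,8) → (φ(6),φ(8)) = (7,8) ∈ E(G2) ✓
  (6,9) → (φ(6),φ(9)) = (4,7) ∈ E(G2) ✓
  (7,8) → (φ(7),φ(8)) = (5,8) ∈ E(G2) ✓
  (7,9) → (φ(7),φ(9)) = (4,5) ∈ E(G2) ✓
All 28 edges of G1 map to edges of G2, and |E(G1)| = |E(G2)| = 28, so φ is a bijection on edges as well as vertices. Hence G1 ≅ G2.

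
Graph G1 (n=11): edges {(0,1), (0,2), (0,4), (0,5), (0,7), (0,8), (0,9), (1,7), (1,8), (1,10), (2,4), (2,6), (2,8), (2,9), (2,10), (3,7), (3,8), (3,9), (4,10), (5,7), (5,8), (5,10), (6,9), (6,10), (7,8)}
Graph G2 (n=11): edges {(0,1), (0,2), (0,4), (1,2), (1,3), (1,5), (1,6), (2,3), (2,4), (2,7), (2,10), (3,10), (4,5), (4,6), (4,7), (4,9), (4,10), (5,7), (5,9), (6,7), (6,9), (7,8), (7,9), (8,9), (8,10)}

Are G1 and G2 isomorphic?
Yes, isomorphic

The graphs are isomorphic.
One valid mapping φ: V(G1) → V(G2): 0→4, 1→6, 2→2, 3→8, 4→0, 5→5, 6→3, 7→9, 8→7, 9→10, 10→1

Verify φ preserves adjacency — for each edge of G1, its image is an edge of G2:
  (0,1) → (φ(0),φ(1)) = (4,6) ∈ E(G2) ✓
  (0,2) → (φ(0),φ(2)) = (2,4) ∈ E(G2) ✓
  (0,4) → (φ(0),φ(4)) = (0,4) ∈ E(G2) ✓
  (0,5) → (φ(0),φ(5)) = (4,5) ∈ E(G2) ✓
  (0,7) → (φ(0),φ(7)) = (4,9) ∈ E(G2) ✓
  (0,8) → (φ(0),φ(8)) = (4,7) ∈ E(G2) ✓
  (0,9) → (φ(0),φ(9)) = (4,10) ∈ E(G2) ✓
  (1,7) → (φ(1),φ(7)) = (6,9) ∈ E(G2) ✓
  (1,8) → (φ(1),φ(8)) = (6,7) ∈ E(G2) ✓
  (1,10) → (φ(1),φ(10)) = (1,6) ∈ E(G2) ✓
  (2,4) → (φ(2),φ(4)) = (0,2) ∈ E(G2) ✓
  (2,6) → (φ(2),φ(6)) = (2,3) ∈ E(G2) ✓
  (2,8) → (φ(2),φ(8)) = (2,7) ∈ E(G2) ✓
  (2,9) → (φ(2),φ(9)) = (2,10) ∈ E(G2) ✓
  (2,10) → (φ(2),φ(10)) = (1,2) ∈ E(G2) ✓
  (3,7) → (φ(3),φ(7)) = (8,9) ∈ E(G2) ✓
  (3,8) → (φ(3),φ(8)) = (7,8) ∈ E(G2) ✓
  (3,9) → (φ(3),φ(9)) = (8,10) ∈ E(G2) ✓
  (4,10) → (φ(4),φ(10)) = (0,1) ∈ E(G2) ✓
  (5,7) → (φ(5),φ(7)) = (5,9) ∈ E(G2) ✓
  (5,8) → (φ(5),φ(8)) = (5,7) ∈ E(G2) ✓
  (5,10) → (φ(5),φ(10)) = (1,5) ∈ E(G2) ✓
  (6,9) → (φ(6),φ(9)) = (3,10) ∈ E(G2) ✓
  (6,10) → (φ(6),φ(10)) = (1,3) ∈ E(G2) ✓
  (7,8) → (φ(7),φ(8)) = (7,9) ∈ E(G2) ✓
All 25 edges of G1 map to edges of G2, and |E(G1)| = |E(G2)| = 25, so φ is a bijection on edges as well as vertices. Hence G1 ≅ G2.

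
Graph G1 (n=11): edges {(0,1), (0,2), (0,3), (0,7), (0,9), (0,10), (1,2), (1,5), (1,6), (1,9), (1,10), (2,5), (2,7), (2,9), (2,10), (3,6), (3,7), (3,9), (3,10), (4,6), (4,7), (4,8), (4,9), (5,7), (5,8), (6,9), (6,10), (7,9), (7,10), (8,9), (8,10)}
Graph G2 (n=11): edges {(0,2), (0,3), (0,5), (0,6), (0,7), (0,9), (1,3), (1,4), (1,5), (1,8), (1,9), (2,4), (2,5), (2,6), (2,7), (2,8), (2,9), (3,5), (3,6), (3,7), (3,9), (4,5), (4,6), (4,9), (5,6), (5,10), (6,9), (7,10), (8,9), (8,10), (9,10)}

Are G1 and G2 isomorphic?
Yes, isomorphic

The graphs are isomorphic.
One valid mapping φ: V(G1) → V(G2): 0→6, 1→3, 2→0, 3→4, 4→8, 5→7, 6→1, 7→2, 8→10, 9→9, 10→5

Verify φ preserves adjacency — for each edge of G1, its image is an edge of G2:
  (0,1) → (φ(0),φ(1)) = (3,6) ∈ E(G2) ✓
  (0,2) → (φ(0),φ(2)) = (0,6) ∈ E(G2) ✓
  (0,3) → (φ(0),φ(3)) = (4,6) ∈ E(G2) ✓
  (0,7) → (φ(0),φ(7)) = (2,6) ∈ E(G2) ✓
  (0,9) → (φ(0),φ(9)) = (6,9) ∈ E(G2) ✓
  (0,10) → (φ(0),φ(10)) = (5,6) ∈ E(G2) ✓
  (1,2) → (φ(1),φ(2)) = (0,3) ∈ E(G2) ✓
  (1,5) → (φ(1),φ(5)) = (3,7) ∈ E(G2) ✓
  (1,6) → (φ(1),φ(6)) = (1,3) ∈ E(G2) ✓
  (1,9) → (φ(1),φ(9)) = (3,9) ∈ E(G2) ✓
  (1,10) → (φ(1),φ(10)) = (3,5) ∈ E(G2) ✓
  (2,5) → (φ(2),φ(5)) = (0,7) ∈ E(G2) ✓
  (2,7) → (φ(2),φ(7)) = (0,2) ∈ E(G2) ✓
  (2,9) → (φ(2),φ(9)) = (0,9) ∈ E(G2) ✓
  (2,10) → (φ(2),φ(10)) = (0,5) ∈ E(G2) ✓
  (3,6) → (φ(3),φ(6)) = (1,4) ∈ E(G2) ✓
  (3,7) → (φ(3),φ(7)) = (2,4) ∈ E(G2) ✓
  (3,9) → (φ(3),φ(9)) = (4,9) ∈ E(G2) ✓
  (3,10) → (φ(3),φ(10)) = (4,5) ∈ E(G2) ✓
  (4,6) → (φ(4),φ(6)) = (1,8) ∈ E(G2) ✓
  (4,7) → (φ(4),φ(7)) = (2,8) ∈ E(G2) ✓
  (4,8) → (φ(4),φ(8)) = (8,10) ∈ E(G2) ✓
  (4,9) → (φ(4),φ(9)) = (8,9) ∈ E(G2) ✓
  (5,7) → (φ(5),φ(7)) = (2,7) ∈ E(G2) ✓
  (5,8) → (φ(5),φ(8)) = (7,10) ∈ E(G2) ✓
  (6,9) → (φ(6),φ(9)) = (1,9) ∈ E(G2) ✓
  (6,10) → (φ(6),φ(10)) = (1,5) ∈ E(G2) ✓
  (7,9) → (φ(7),φ(9)) = (2,9) ∈ E(G2) ✓
  (7,10) → (φ(7),φ(10)) = (2,5) ∈ E(G2) ✓
  (8,9) → (φ(8),φ(9)) = (9,10) ∈ E(G2) ✓
  (8,10) → (φ(8),φ(10)) = (5,10) ∈ E(G2) ✓
All 31 edges of G1 map to edges of G2, and |E(G1)| = |E(G2)| = 31, so φ is a bijection on edges as well as vertices. Hence G1 ≅ G2.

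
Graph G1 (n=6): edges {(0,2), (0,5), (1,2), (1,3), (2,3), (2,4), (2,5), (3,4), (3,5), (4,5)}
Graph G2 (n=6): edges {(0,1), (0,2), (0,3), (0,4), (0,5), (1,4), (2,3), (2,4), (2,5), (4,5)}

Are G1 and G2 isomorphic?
Yes, isomorphic

The graphs are isomorphic.
One valid mapping φ: V(G1) → V(G2): 0→1, 1→3, 2→0, 3→2, 4→5, 5→4

Verify φ preserves adjacency — for each edge of G1, its image is an edge of G2:
  (0,2) → (φ(0),φ(2)) = (0,1) ∈ E(G2) ✓
  (0,5) → (φ(0),φ(5)) = (1,4) ∈ E(G2) ✓
  (1,2) → (φ(1),φ(2)) = (0,3) ∈ E(G2) ✓
  (1,3) → (φ(1),φ(3)) = (2,3) ∈ E(G2) ✓
  (2,3) → (φ(2),φ(3)) = (0,2) ∈ E(G2) ✓
  (2,4) → (φ(2),φ(4)) = (0,5) ∈ E(G2) ✓
  (2,5) → (φ(2),φ(5)) = (0,4) ∈ E(G2) ✓
  (3,4) → (φ(3),φ(4)) = (2,5) ∈ E(G2) ✓
  (3,5) → (φ(3),φ(5)) = (2,4) ∈ E(G2) ✓
  (4,5) → (φ(4),φ(5)) = (4,5) ∈ E(G2) ✓
All 10 edges of G1 map to edges of G2, and |E(G1)| = |E(G2)| = 10, so φ is a bijection on edges as well as vertices. Hence G1 ≅ G2.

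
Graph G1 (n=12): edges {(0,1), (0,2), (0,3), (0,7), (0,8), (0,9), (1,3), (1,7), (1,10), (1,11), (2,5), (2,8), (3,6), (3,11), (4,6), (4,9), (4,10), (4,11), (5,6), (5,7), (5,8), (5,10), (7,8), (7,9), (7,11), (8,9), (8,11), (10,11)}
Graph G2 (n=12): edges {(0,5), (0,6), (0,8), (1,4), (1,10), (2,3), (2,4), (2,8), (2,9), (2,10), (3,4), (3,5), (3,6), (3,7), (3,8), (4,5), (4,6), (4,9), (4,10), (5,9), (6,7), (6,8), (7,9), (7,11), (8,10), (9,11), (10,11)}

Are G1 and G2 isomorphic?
No, not isomorphic

The graphs are NOT isomorphic.

Degrees in G1: deg(0)=6, deg(1)=5, deg(2)=3, deg(3)=4, deg(4)=4, deg(5)=5, deg(6)=3, deg(7)=6, deg(8)=6, deg(9)=4, deg(10)=4, deg(11)=6.
Sorted degree sequence of G1: [6, 6, 6, 6, 5, 5, 4, 4, 4, 4, 3, 3].
Degrees in G2: deg(0)=3, deg(1)=2, deg(2)=5, deg(3)=6, deg(4)=7, deg(5)=4, deg(6)=5, deg(7)=4, deg(8)=5, deg(9)=5, deg(10)=5, deg(11)=3.
Sorted degree sequence of G2: [7, 6, 5, 5, 5, 5, 5, 4, 4, 3, 3, 2].
The (sorted) degree sequence is an isomorphism invariant, so since G1 and G2 have different degree sequences they cannot be isomorphic.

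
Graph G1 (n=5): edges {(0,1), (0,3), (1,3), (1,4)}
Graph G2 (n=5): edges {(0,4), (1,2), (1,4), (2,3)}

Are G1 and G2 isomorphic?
No, not isomorphic

The graphs are NOT isomorphic.

Counting triangles (3-cliques): G1 has 1, G2 has 0.
Triangle count is an isomorphism invariant, so differing triangle counts rule out isomorphism.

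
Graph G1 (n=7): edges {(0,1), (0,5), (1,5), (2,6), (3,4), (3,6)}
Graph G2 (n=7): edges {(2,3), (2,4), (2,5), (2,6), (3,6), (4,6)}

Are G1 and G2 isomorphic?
No, not isomorphic

The graphs are NOT isomorphic.

Connected components of G1: 2 component(s) with vertex sets [[0, 1, 5], [2, 3, 4, 6]], sizes [3, 4].
Connected components of G2: 3 component(s) with vertex sets [[0], [1], [2, 3, 4, 5, 6]], sizes [1, 1, 5].
The number of connected components (and the multiset of component sizes) is an isomorphism invariant — an isomorphism maps each component of G1 bijectively onto a component of G2. Since G1 has 2 component(s) and G2 has 3, they cannot be isomorphic.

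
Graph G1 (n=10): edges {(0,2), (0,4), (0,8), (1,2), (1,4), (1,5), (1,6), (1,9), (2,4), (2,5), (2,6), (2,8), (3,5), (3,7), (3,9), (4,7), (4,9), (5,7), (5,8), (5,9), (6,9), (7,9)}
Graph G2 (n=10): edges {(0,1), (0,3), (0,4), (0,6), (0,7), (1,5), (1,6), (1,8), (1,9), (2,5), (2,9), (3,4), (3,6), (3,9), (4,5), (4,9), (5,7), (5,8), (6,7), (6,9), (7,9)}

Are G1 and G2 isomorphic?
No, not isomorphic

The graphs are NOT isomorphic.

Counting triangles (3-cliques): G1 has 14, G2 has 9.
Triangle count is an isomorphism invariant, so differing triangle counts rule out isomorphism.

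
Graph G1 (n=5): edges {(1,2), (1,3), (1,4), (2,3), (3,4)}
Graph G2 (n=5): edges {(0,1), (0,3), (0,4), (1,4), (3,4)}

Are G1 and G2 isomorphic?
Yes, isomorphic

The graphs are isomorphic.
One valid mapping φ: V(G1) → V(G2): 0→2, 1→0, 2→1, 3→4, 4→3

Verify φ preserves adjacency — for each edge of G1, its image is an edge of G2:
  (1,2) → (φ(1),φ(2)) = (0,1) ∈ E(G2) ✓
  (1,3) → (φ(1),φ(3)) = (0,4) ∈ E(G2) ✓
  (1,4) → (φ(1),φ(4)) = (0,3) ∈ E(G2) ✓
  (2,3) → (φ(2),φ(3)) = (1,4) ∈ E(G2) ✓
  (3,4) → (φ(3),φ(4)) = (3,4) ∈ E(G2) ✓
All 5 edges of G1 map to edges of G2, and |E(G1)| = |E(G2)| = 5, so φ is a bijection on edges as well as vertices. Hence G1 ≅ G2.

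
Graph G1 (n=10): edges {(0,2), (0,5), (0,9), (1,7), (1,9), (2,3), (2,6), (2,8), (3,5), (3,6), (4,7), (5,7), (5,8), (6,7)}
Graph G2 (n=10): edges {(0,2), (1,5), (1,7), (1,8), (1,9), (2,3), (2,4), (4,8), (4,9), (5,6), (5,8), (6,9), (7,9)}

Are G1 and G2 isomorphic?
No, not isomorphic

The graphs are NOT isomorphic.

Degrees in G1: deg(0)=3, deg(1)=2, deg(2)=4, deg(3)=3, deg(4)=1, deg(5)=4, deg(6)=3, deg(7)=4, deg(8)=2, deg(9)=2.
Sorted degree sequence of G1: [4, 4, 4, 3, 3, 3, 2, 2, 2, 1].
Degrees in G2: deg(0)=1, deg(1)=4, deg(2)=3, deg(3)=1, deg(4)=3, deg(5)=3, deg(6)=2, deg(7)=2, deg(8)=3, deg(9)=4.
Sorted degree sequence of G2: [4, 4, 3, 3, 3, 3, 2, 2, 1, 1].
The (sorted) degree sequence is an isomorphism invariant, so since G1 and G2 have different degree sequences they cannot be isomorphic.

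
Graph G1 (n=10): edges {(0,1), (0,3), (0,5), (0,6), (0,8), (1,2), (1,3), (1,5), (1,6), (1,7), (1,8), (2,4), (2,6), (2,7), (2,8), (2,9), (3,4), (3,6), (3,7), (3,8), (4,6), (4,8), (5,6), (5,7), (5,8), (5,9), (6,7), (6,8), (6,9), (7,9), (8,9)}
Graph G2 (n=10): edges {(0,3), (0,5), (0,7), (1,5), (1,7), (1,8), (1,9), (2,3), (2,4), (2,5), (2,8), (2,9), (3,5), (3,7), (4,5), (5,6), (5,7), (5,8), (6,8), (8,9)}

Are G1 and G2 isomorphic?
No, not isomorphic

The graphs are NOT isomorphic.

Degrees in G1: deg(0)=5, deg(1)=7, deg(2)=6, deg(3)=6, deg(4)=4, deg(5)=6, deg(6)=9, deg(7)=6, deg(8)=8, deg(9)=5.
Sorted degree sequence of G1: [9, 8, 7, 6, 6, 6, 6, 5, 5, 4].
Degrees in G2: deg(0)=3, deg(1)=4, deg(2)=5, deg(3)=4, deg(4)=2, deg(5)=8, deg(6)=2, deg(7)=4, deg(8)=5, deg(9)=3.
Sorted degree sequence of G2: [8, 5, 5, 4, 4, 4, 3, 3, 2, 2].
The (sorted) degree sequence is an isomorphism invariant, so since G1 and G2 have different degree sequences they cannot be isomorphic.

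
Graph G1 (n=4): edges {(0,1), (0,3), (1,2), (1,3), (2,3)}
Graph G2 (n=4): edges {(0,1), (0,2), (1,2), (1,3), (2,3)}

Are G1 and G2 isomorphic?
Yes, isomorphic

The graphs are isomorphic.
One valid mapping φ: V(G1) → V(G2): 0→0, 1→1, 2→3, 3→2

Verify φ preserves adjacency — for each edge of G1, its image is an edge of G2:
  (0,1) → (φ(0),φ(1)) = (0,1) ∈ E(G2) ✓
  (0,3) → (φ(0),φ(3)) = (0,2) ∈ E(G2) ✓
  (1,2) → (φ(1),φ(2)) = (1,3) ∈ E(G2) ✓
  (1,3) → (φ(1),φ(3)) = (1,2) ∈ E(G2) ✓
  (2,3) → (φ(2),φ(3)) = (2,3) ∈ E(G2) ✓
All 5 edges of G1 map to edges of G2, and |E(G1)| = |E(G2)| = 5, so φ is a bijection on edges as well as vertices. Hence G1 ≅ G2.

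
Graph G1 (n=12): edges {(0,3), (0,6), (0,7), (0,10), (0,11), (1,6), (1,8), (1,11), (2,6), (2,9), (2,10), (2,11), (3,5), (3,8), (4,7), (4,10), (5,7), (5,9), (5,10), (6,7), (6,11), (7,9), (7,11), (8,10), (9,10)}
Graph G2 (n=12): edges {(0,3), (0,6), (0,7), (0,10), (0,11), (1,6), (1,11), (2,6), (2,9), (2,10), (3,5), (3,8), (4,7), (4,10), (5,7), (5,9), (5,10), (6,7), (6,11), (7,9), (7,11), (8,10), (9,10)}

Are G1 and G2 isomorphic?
No, not isomorphic

The graphs are NOT isomorphic.

Counting edges: G1 has 25 edge(s); G2 has 23 edge(s).
Edge count is an isomorphism invariant (a bijection on vertices induces a bijection on edges), so differing edge counts rule out isomorphism.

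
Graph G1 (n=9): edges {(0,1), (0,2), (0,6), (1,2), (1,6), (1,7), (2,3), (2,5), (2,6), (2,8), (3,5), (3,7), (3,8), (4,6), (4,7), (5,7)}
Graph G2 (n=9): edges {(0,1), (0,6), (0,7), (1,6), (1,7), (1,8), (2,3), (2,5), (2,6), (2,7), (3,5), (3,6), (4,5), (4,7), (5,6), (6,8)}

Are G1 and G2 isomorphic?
Yes, isomorphic

The graphs are isomorphic.
One valid mapping φ: V(G1) → V(G2): 0→3, 1→2, 2→6, 3→1, 4→4, 5→0, 6→5, 7→7, 8→8

Verify φ preserves adjacency — for each edge of G1, its image is an edge of G2:
  (0,1) → (φ(0),φ(1)) = (2,3) ∈ E(G2) ✓
  (0,2) → (φ(0),φ(2)) = (3,6) ∈ E(G2) ✓
  (0,6) → (φ(0),φ(6)) = (3,5) ∈ E(G2) ✓
  (1,2) → (φ(1),φ(2)) = (2,6) ∈ E(G2) ✓
  (1,6) → (φ(1),φ(6)) = (2,5) ∈ E(G2) ✓
  (1,7) → (φ(1),φ(7)) = (2,7) ∈ E(G2) ✓
  (2,3) → (φ(2),φ(3)) = (1,6) ∈ E(G2) ✓
  (2,5) → (φ(2),φ(5)) = (0,6) ∈ E(G2) ✓
  (2,6) → (φ(2),φ(6)) = (5,6) ∈ E(G2) ✓
  (2,8) → (φ(2),φ(8)) = (6,8) ∈ E(G2) ✓
  (3,5) → (φ(3),φ(5)) = (0,1) ∈ E(G2) ✓
  (3,7) → (φ(3),φ(7)) = (1,7) ∈ E(G2) ✓
  (3,8) → (φ(3),φ(8)) = (1,8) ∈ E(G2) ✓
  (4,6) → (φ(4),φ(6)) = (4,5) ∈ E(G2) ✓
  (4,7) → (φ(4),φ(7)) = (4,7) ∈ E(G2) ✓
  (5,7) → (φ(5),φ(7)) = (0,7) ∈ E(G2) ✓
All 16 edges of G1 map to edges of G2, and |E(G1)| = |E(G2)| = 16, so φ is a bijection on edges as well as vertices. Hence G1 ≅ G2.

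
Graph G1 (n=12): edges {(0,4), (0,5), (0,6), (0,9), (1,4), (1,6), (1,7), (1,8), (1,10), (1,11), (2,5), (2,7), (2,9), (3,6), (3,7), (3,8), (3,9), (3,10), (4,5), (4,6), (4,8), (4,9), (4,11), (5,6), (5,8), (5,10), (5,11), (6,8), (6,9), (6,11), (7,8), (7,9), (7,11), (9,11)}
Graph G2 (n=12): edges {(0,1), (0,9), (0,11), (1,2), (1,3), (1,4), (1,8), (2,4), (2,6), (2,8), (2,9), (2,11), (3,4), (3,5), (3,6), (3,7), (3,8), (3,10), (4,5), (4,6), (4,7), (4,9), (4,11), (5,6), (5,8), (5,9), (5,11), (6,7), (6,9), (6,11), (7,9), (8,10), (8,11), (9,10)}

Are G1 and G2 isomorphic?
Yes, isomorphic

The graphs are isomorphic.
One valid mapping φ: V(G1) → V(G2): 0→7, 1→11, 2→10, 3→1, 4→6, 5→9, 6→4, 7→8, 8→2, 9→3, 10→0, 11→5

Verify φ preserves adjacency — for each edge of G1, its image is an edge of G2:
  (0,4) → (φ(0),φ(4)) = (6,7) ∈ E(G2) ✓
  (0,5) → (φ(0),φ(5)) = (7,9) ∈ E(G2) ✓
  (0,6) → (φ(0),φ(6)) = (4,7) ∈ E(G2) ✓
  (0,9) → (φ(0),φ(9)) = (3,7) ∈ E(G2) ✓
  (1,4) → (φ(1),φ(4)) = (6,11) ∈ E(G2) ✓
  (1,6) → (φ(1),φ(6)) = (4,11) ∈ E(G2) ✓
  (1,7) → (φ(1),φ(7)) = (8,11) ∈ E(G2) ✓
  (1,8) → (φ(1),φ(8)) = (2,11) ∈ E(G2) ✓
  (1,10) → (φ(1),φ(10)) = (0,11) ∈ E(G2) ✓
  (1,11) → (φ(1),φ(11)) = (5,11) ∈ E(G2) ✓
  (2,5) → (φ(2),φ(5)) = (9,10) ∈ E(G2) ✓
  (2,7) → (φ(2),φ(7)) = (8,10) ∈ E(G2) ✓
  (2,9) → (φ(2),φ(9)) = (3,10) ∈ E(G2) ✓
  (3,6) → (φ(3),φ(6)) = (1,4) ∈ E(G2) ✓
  (3,7) → (φ(3),φ(7)) = (1,8) ∈ E(G2) ✓
  (3,8) → (φ(3),φ(8)) = (1,2) ∈ E(G2) ✓
  (3,9) → (φ(3),φ(9)) = (1,3) ∈ E(G2) ✓
  (3,10) → (φ(3),φ(10)) = (0,1) ∈ E(G2) ✓
  (4,5) → (φ(4),φ(5)) = (6,9) ∈ E(G2) ✓
  (4,6) → (φ(4),φ(6)) = (4,6) ∈ E(G2) ✓
  (4,8) → (φ(4),φ(8)) = (2,6) ∈ E(G2) ✓
  (4,9) → (φ(4),φ(9)) = (3,6) ∈ E(G2) ✓
  (4,11) → (φ(4),φ(11)) = (5,6) ∈ E(G2) ✓
  (5,6) → (φ(5),φ(6)) = (4,9) ∈ E(G2) ✓
  (5,8) → (φ(5),φ(8)) = (2,9) ∈ E(G2) ✓
  (5,10) → (φ(5),φ(10)) = (0,9) ∈ E(G2) ✓
  (5,11) → (φ(5),φ(11)) = (5,9) ∈ E(G2) ✓
  (6,8) → (φ(6),φ(8)) = (2,4) ∈ E(G2) ✓
  (6,9) → (φ(6),φ(9)) = (3,4) ∈ E(G2) ✓
  (6,11) → (φ(6),φ(11)) = (4,5) ∈ E(G2) ✓
  (7,8) → (φ(7),φ(8)) = (2,8) ∈ E(G2) ✓
  (7,9) → (φ(7),φ(9)) = (3,8) ∈ E(G2) ✓
  (7,11) → (φ(7),φ(11)) = (5,8) ∈ E(G2) ✓
  (9,11) → (φ(9),φ(11)) = (3,5) ∈ E(G2) ✓
All 34 edges of G1 map to edges of G2, and |E(G1)| = |E(G2)| = 34, so φ is a bijection on edges as well as vertices. Hence G1 ≅ G2.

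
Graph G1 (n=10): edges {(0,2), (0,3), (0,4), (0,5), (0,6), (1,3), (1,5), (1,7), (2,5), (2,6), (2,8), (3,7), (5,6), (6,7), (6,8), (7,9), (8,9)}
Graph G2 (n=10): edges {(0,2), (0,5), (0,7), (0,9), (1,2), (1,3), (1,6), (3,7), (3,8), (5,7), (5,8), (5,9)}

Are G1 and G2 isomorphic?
No, not isomorphic

The graphs are NOT isomorphic.

Connected components of G1: 1 component(s) with vertex sets [[0, 1, 2, 3, 4, 5, 6, 7, 8, 9]], sizes [10].
Connected components of G2: 2 component(s) with vertex sets [[4], [0, 1, 2, 3, 5, 6, 7, 8, 9]], sizes [1, 9].
The number of connected components (and the multiset of component sizes) is an isomorphism invariant — an isomorphism maps each component of G1 bijectively onto a component of G2. Since G1 has 1 component(s) and G2 has 2, they cannot be isomorphic.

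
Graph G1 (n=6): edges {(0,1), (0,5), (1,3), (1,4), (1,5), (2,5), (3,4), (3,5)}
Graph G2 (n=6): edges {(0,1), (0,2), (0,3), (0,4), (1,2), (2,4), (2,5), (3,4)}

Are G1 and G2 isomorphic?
Yes, isomorphic

The graphs are isomorphic.
One valid mapping φ: V(G1) → V(G2): 0→1, 1→0, 2→5, 3→4, 4→3, 5→2

Verify φ preserves adjacency — for each edge of G1, its image is an edge of G2:
  (0,1) → (φ(0),φ(1)) = (0,1) ∈ E(G2) ✓
  (0,5) → (φ(0),φ(5)) = (1,2) ∈ E(G2) ✓
  (1,3) → (φ(1),φ(3)) = (0,4) ∈ E(G2) ✓
  (1,4) → (φ(1),φ(4)) = (0,3) ∈ E(G2) ✓
  (1,5) → (φ(1),φ(5)) = (0,2) ∈ E(G2) ✓
  (2,5) → (φ(2),φ(5)) = (2,5) ∈ E(G2) ✓
  (3,4) → (φ(3),φ(4)) = (3,4) ∈ E(G2) ✓
  (3,5) → (φ(3),φ(5)) = (2,4) ∈ E(G2) ✓
All 8 edges of G1 map to edges of G2, and |E(G1)| = |E(G2)| = 8, so φ is a bijection on edges as well as vertices. Hence G1 ≅ G2.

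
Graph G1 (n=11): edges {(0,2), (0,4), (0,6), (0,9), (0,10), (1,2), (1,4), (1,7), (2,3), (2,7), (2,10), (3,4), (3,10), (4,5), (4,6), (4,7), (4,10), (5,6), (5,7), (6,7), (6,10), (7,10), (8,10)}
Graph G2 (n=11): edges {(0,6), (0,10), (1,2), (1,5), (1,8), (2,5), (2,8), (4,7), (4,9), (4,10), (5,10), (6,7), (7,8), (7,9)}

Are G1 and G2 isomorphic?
No, not isomorphic

The graphs are NOT isomorphic.

Connected components of G1: 1 component(s) with vertex sets [[0, 1, 2, 3, 4, 5, 6, 7, 8, 9, 10]], sizes [11].
Connected components of G2: 2 component(s) with vertex sets [[3], [0, 1, 2, 4, 5, 6, 7, 8, 9, 10]], sizes [1, 10].
The number of connected components (and the multiset of component sizes) is an isomorphism invariant — an isomorphism maps each component of G1 bijectively onto a component of G2. Since G1 has 1 component(s) and G2 has 2, they cannot be isomorphic.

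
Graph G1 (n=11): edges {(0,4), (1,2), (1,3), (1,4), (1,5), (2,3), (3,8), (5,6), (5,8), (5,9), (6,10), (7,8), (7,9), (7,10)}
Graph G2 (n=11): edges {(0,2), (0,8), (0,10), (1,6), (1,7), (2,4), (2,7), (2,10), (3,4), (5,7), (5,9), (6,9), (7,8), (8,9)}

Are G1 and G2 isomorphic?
Yes, isomorphic

The graphs are isomorphic.
One valid mapping φ: V(G1) → V(G2): 0→3, 1→2, 2→10, 3→0, 4→4, 5→7, 6→1, 7→9, 8→8, 9→5, 10→6

Verify φ preserves adjacency — for each edge of G1, its image is an edge of G2:
  (0,4) → (φ(0),φ(4)) = (3,4) ∈ E(G2) ✓
  (1,2) → (φ(1),φ(2)) = (2,10) ∈ E(G2) ✓
  (1,3) → (φ(1),φ(3)) = (0,2) ∈ E(G2) ✓
  (1,4) → (φ(1),φ(4)) = (2,4) ∈ E(G2) ✓
  (1,5) → (φ(1),φ(5)) = (2,7) ∈ E(G2) ✓
  (2,3) → (φ(2),φ(3)) = (0,10) ∈ E(G2) ✓
  (3,8) → (φ(3),φ(8)) = (0,8) ∈ E(G2) ✓
  (5,6) → (φ(5),φ(6)) = (1,7) ∈ E(G2) ✓
  (5,8) → (φ(5),φ(8)) = (7,8) ∈ E(G2) ✓
  (5,9) → (φ(5),φ(9)) = (5,7) ∈ E(G2) ✓
  (6,10) → (φ(6),φ(10)) = (1,6) ∈ E(G2) ✓
  (7,8) → (φ(7),φ(8)) = (8,9) ∈ E(G2) ✓
  (7,9) → (φ(7),φ(9)) = (5,9) ∈ E(G2) ✓
  (7,10) → (φ(7),φ(10)) = (6,9) ∈ E(G2) ✓
All 14 edges of G1 map to edges of G2, and |E(G1)| = |E(G2)| = 14, so φ is a bijection on edges as well as vertices. Hence G1 ≅ G2.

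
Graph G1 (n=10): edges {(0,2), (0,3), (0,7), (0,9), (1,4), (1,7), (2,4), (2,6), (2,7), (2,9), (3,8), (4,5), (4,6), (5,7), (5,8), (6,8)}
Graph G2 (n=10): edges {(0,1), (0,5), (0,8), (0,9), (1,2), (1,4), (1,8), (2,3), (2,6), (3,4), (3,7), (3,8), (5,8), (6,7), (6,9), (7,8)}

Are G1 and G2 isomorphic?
Yes, isomorphic

The graphs are isomorphic.
One valid mapping φ: V(G1) → V(G2): 0→0, 1→4, 2→8, 3→9, 4→3, 5→2, 6→7, 7→1, 8→6, 9→5

Verify φ preserves adjacency — for each edge of G1, its image is an edge of G2:
  (0,2) → (φ(0),φ(2)) = (0,8) ∈ E(G2) ✓
  (0,3) → (φ(0),φ(3)) = (0,9) ∈ E(G2) ✓
  (0,7) → (φ(0),φ(7)) = (0,1) ∈ E(G2) ✓
  (0,9) → (φ(0),φ(9)) = (0,5) ∈ E(G2) ✓
  (1,4) → (φ(1),φ(4)) = (3,4) ∈ E(G2) ✓
  (1,7) → (φ(1),φ(7)) = (1,4) ∈ E(G2) ✓
  (2,4) → (φ(2),φ(4)) = (3,8) ∈ E(G2) ✓
  (2,6) → (φ(2),φ(6)) = (7,8) ∈ E(G2) ✓
  (2,7) → (φ(2),φ(7)) = (1,8) ∈ E(G2) ✓
  (2,9) → (φ(2),φ(9)) = (5,8) ∈ E(G2) ✓
  (3,8) → (φ(3),φ(8)) = (6,9) ∈ E(G2) ✓
  (4,5) → (φ(4),φ(5)) = (2,3) ∈ E(G2) ✓
  (4,6) → (φ(4),φ(6)) = (3,7) ∈ E(G2) ✓
  (5,7) → (φ(5),φ(7)) = (1,2) ∈ E(G2) ✓
  (5,8) → (φ(5),φ(8)) = (2,6) ∈ E(G2) ✓
  (6,8) → (φ(6),φ(8)) = (6,7) ∈ E(G2) ✓
All 16 edges of G1 map to edges of G2, and |E(G1)| = |E(G2)| = 16, so φ is a bijection on edges as well as vertices. Hence G1 ≅ G2.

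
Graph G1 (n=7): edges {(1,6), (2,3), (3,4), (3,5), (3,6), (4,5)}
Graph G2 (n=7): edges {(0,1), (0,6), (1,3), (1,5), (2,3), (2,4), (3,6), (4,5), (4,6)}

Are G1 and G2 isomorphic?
No, not isomorphic

The graphs are NOT isomorphic.

Degrees in G1: deg(0)=0, deg(1)=1, deg(2)=1, deg(3)=4, deg(4)=2, deg(5)=2, deg(6)=2.
Sorted degree sequence of G1: [4, 2, 2, 2, 1, 1, 0].
Degrees in G2: deg(0)=2, deg(1)=3, deg(2)=2, deg(3)=3, deg(4)=3, deg(5)=2, deg(6)=3.
Sorted degree sequence of G2: [3, 3, 3, 3, 2, 2, 2].
The (sorted) degree sequence is an isomorphism invariant, so since G1 and G2 have different degree sequences they cannot be isomorphic.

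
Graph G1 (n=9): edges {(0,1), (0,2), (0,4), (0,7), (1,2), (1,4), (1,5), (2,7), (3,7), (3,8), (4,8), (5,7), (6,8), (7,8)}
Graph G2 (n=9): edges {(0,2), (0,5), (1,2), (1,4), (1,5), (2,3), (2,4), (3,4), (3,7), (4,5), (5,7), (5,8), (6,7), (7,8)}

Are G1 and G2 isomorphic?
Yes, isomorphic

The graphs are isomorphic.
One valid mapping φ: V(G1) → V(G2): 0→4, 1→2, 2→1, 3→8, 4→3, 5→0, 6→6, 7→5, 8→7

Verify φ preserves adjacency — for each edge of G1, its image is an edge of G2:
  (0,1) → (φ(0),φ(1)) = (2,4) ∈ E(G2) ✓
  (0,2) → (φ(0),φ(2)) = (1,4) ∈ E(G2) ✓
  (0,4) → (φ(0),φ(4)) = (3,4) ∈ E(G2) ✓
  (0,7) → (φ(0),φ(7)) = (4,5) ∈ E(G2) ✓
  (1,2) → (φ(1),φ(2)) = (1,2) ∈ E(G2) ✓
  (1,4) → (φ(1),φ(4)) = (2,3) ∈ E(G2) ✓
  (1,5) → (φ(1),φ(5)) = (0,2) ∈ E(G2) ✓
  (2,7) → (φ(2),φ(7)) = (1,5) ∈ E(G2) ✓
  (3,7) → (φ(3),φ(7)) = (5,8) ∈ E(G2) ✓
  (3,8) → (φ(3),φ(8)) = (7,8) ∈ E(G2) ✓
  (4,8) → (φ(4),φ(8)) = (3,7) ∈ E(G2) ✓
  (5,7) → (φ(5),φ(7)) = (0,5) ∈ E(G2) ✓
  (6,8) → (φ(6),φ(8)) = (6,7) ∈ E(G2) ✓
  (7,8) → (φ(7),φ(8)) = (5,7) ∈ E(G2) ✓
All 14 edges of G1 map to edges of G2, and |E(G1)| = |E(G2)| = 14, so φ is a bijection on edges as well as vertices. Hence G1 ≅ G2.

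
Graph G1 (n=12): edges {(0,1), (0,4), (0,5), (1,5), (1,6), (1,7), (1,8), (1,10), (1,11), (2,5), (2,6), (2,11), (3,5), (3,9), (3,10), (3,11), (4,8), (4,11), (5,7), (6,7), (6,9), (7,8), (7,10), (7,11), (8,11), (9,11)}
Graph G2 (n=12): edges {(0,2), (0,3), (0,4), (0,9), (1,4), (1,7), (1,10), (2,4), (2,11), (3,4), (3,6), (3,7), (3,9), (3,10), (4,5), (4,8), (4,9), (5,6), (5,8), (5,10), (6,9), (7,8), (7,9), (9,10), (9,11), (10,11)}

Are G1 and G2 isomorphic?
Yes, isomorphic

The graphs are isomorphic.
One valid mapping φ: V(G1) → V(G2): 0→11, 1→9, 2→1, 3→5, 4→2, 5→10, 6→7, 7→3, 8→0, 9→8, 10→6, 11→4

Verify φ preserves adjacency — for each edge of G1, its image is an edge of G2:
  (0,1) → (φ(0),φ(1)) = (9,11) ∈ E(G2) ✓
  (0,4) → (φ(0),φ(4)) = (2,11) ∈ E(G2) ✓
  (0,5) → (φ(0),φ(5)) = (10,11) ∈ E(G2) ✓
  (1,5) → (φ(1),φ(5)) = (9,10) ∈ E(G2) ✓
  (1,6) → (φ(1),φ(6)) = (7,9) ∈ E(G2) ✓
  (1,7) → (φ(1),φ(7)) = (3,9) ∈ E(G2) ✓
  (1,8) → (φ(1),φ(8)) = (0,9) ∈ E(G2) ✓
  (1,10) → (φ(1),φ(10)) = (6,9) ∈ E(G2) ✓
  (1,11) → (φ(1),φ(11)) = (4,9) ∈ E(G2) ✓
  (2,5) → (φ(2),φ(5)) = (1,10) ∈ E(G2) ✓
  (2,6) → (φ(2),φ(6)) = (1,7) ∈ E(G2) ✓
  (2,11) → (φ(2),φ(11)) = (1,4) ∈ E(G2) ✓
  (3,5) → (φ(3),φ(5)) = (5,10) ∈ E(G2) ✓
  (3,9) → (φ(3),φ(9)) = (5,8) ∈ E(G2) ✓
  (3,10) → (φ(3),φ(10)) = (5,6) ∈ E(G2) ✓
  (3,11) → (φ(3),φ(11)) = (4,5) ∈ E(G2) ✓
  (4,8) → (φ(4),φ(8)) = (0,2) ∈ E(G2) ✓
  (4,11) → (φ(4),φ(11)) = (2,4) ∈ E(G2) ✓
  (5,7) → (φ(5),φ(7)) = (3,10) ∈ E(G2) ✓
  (6,7) → (φ(6),φ(7)) = (3,7) ∈ E(G2) ✓
  (6,9) → (φ(6),φ(9)) = (7,8) ∈ E(G2) ✓
  (7,8) → (φ(7),φ(8)) = (0,3) ∈ E(G2) ✓
  (7,10) → (φ(7),φ(10)) = (3,6) ∈ E(G2) ✓
  (7,11) → (φ(7),φ(11)) = (3,4) ∈ E(G2) ✓
  (8,11) → (φ(8),φ(11)) = (0,4) ∈ E(G2) ✓
  (9,11) → (φ(9),φ(11)) = (4,8) ∈ E(G2) ✓
All 26 edges of G1 map to edges of G2, and |E(G1)| = |E(G2)| = 26, so φ is a bijection on edges as well as vertices. Hence G1 ≅ G2.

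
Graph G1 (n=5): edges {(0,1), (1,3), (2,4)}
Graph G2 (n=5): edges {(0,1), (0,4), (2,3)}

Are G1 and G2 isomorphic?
Yes, isomorphic

The graphs are isomorphic.
One valid mapping φ: V(G1) → V(G2): 0→1, 1→0, 2→2, 3→4, 4→3

Verify φ preserves adjacency — for each edge of G1, its image is an edge of G2:
  (0,1) → (φ(0),φ(1)) = (0,1) ∈ E(G2) ✓
  (1,3) → (φ(1),φ(3)) = (0,4) ∈ E(G2) ✓
  (2,4) → (φ(2),φ(4)) = (2,3) ∈ E(G2) ✓
All 3 edges of G1 map to edges of G2, and |E(G1)| = |E(G2)| = 3, so φ is a bijection on edges as well as vertices. Hence G1 ≅ G2.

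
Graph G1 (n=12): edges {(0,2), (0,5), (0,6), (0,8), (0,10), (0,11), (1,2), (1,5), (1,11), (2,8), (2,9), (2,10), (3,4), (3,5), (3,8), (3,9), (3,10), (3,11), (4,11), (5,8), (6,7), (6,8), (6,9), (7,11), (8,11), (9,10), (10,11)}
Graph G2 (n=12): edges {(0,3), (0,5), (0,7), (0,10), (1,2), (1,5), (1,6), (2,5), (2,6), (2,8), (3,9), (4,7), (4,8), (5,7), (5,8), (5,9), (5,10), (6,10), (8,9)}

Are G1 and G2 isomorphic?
No, not isomorphic

The graphs are NOT isomorphic.

Connected components of G1: 1 component(s) with vertex sets [[0, 1, 2, 3, 4, 5, 6, 7, 8, 9, 10, 11]], sizes [12].
Connected components of G2: 2 component(s) with vertex sets [[11], [0, 1, 2, 3, 4, 5, 6, 7, 8, 9, 10]], sizes [1, 11].
The number of connected components (and the multiset of component sizes) is an isomorphism invariant — an isomorphism maps each component of G1 bijectively onto a component of G2. Since G1 has 1 component(s) and G2 has 2, they cannot be isomorphic.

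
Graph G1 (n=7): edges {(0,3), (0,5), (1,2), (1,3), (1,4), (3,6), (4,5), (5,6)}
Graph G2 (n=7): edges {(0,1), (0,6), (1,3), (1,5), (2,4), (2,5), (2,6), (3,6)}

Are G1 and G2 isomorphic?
Yes, isomorphic

The graphs are isomorphic.
One valid mapping φ: V(G1) → V(G2): 0→0, 1→2, 2→4, 3→6, 4→5, 5→1, 6→3

Verify φ preserves adjacency — for each edge of G1, its image is an edge of G2:
  (0,3) → (φ(0),φ(3)) = (0,6) ∈ E(G2) ✓
  (0,5) → (φ(0),φ(5)) = (0,1) ∈ E(G2) ✓
  (1,2) → (φ(1),φ(2)) = (2,4) ∈ E(G2) ✓
  (1,3) → (φ(1),φ(3)) = (2,6) ∈ E(G2) ✓
  (1,4) → (φ(1),φ(4)) = (2,5) ∈ E(G2) ✓
  (3,6) → (φ(3),φ(6)) = (3,6) ∈ E(G2) ✓
  (4,5) → (φ(4),φ(5)) = (1,5) ∈ E(G2) ✓
  (5,6) → (φ(5),φ(6)) = (1,3) ∈ E(G2) ✓
All 8 edges of G1 map to edges of G2, and |E(G1)| = |E(G2)| = 8, so φ is a bijection on edges as well as vertices. Hence G1 ≅ G2.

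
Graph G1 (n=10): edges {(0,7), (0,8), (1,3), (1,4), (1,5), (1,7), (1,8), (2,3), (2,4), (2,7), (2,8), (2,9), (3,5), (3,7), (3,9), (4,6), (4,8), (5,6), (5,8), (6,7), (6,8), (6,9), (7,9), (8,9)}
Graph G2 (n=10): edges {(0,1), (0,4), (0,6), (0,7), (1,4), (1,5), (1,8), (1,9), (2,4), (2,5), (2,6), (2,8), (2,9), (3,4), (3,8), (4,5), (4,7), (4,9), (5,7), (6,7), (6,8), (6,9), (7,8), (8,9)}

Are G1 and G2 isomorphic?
Yes, isomorphic

The graphs are isomorphic.
One valid mapping φ: V(G1) → V(G2): 0→3, 1→7, 2→2, 3→6, 4→5, 5→0, 6→1, 7→8, 8→4, 9→9

Verify φ preserves adjacency — for each edge of G1, its image is an edge of G2:
  (0,7) → (φ(0),φ(7)) = (3,8) ∈ E(G2) ✓
  (0,8) → (φ(0),φ(8)) = (3,4) ∈ E(G2) ✓
  (1,3) → (φ(1),φ(3)) = (6,7) ∈ E(G2) ✓
  (1,4) → (φ(1),φ(4)) = (5,7) ∈ E(G2) ✓
  (1,5) → (φ(1),φ(5)) = (0,7) ∈ E(G2) ✓
  (1,7) → (φ(1),φ(7)) = (7,8) ∈ E(G2) ✓
  (1,8) → (φ(1),φ(8)) = (4,7) ∈ E(G2) ✓
  (2,3) → (φ(2),φ(3)) = (2,6) ∈ E(G2) ✓
  (2,4) → (φ(2),φ(4)) = (2,5) ∈ E(G2) ✓
  (2,7) → (φ(2),φ(7)) = (2,8) ∈ E(G2) ✓
  (2,8) → (φ(2),φ(8)) = (2,4) ∈ E(G2) ✓
  (2,9) → (φ(2),φ(9)) = (2,9) ∈ E(G2) ✓
  (3,5) → (φ(3),φ(5)) = (0,6) ∈ E(G2) ✓
  (3,7) → (φ(3),φ(7)) = (6,8) ∈ E(G2) ✓
  (3,9) → (φ(3),φ(9)) = (6,9) ∈ E(G2) ✓
  (4,6) → (φ(4),φ(6)) = (1,5) ∈ E(G2) ✓
  (4,8) → (φ(4),φ(8)) = (4,5) ∈ E(G2) ✓
  (5,6) → (φ(5),φ(6)) = (0,1) ∈ E(G2) ✓
  (5,8) → (φ(5),φ(8)) = (0,4) ∈ E(G2) ✓
  (6,7) → (φ(6),φ(7)) = (1,8) ∈ E(G2) ✓
  (6,8) → (φ(6),φ(8)) = (1,4) ∈ E(G2) ✓
  (6,9) → (φ(6),φ(9)) = (1,9) ∈ E(G2) ✓
  (7,9) → (φ(7),φ(9)) = (8,9) ∈ E(G2) ✓
  (8,9) → (φ(8),φ(9)) = (4,9) ∈ E(G2) ✓
All 24 edges of G1 map to edges of G2, and |E(G1)| = |E(G2)| = 24, so φ is a bijection on edges as well as vertices. Hence G1 ≅ G2.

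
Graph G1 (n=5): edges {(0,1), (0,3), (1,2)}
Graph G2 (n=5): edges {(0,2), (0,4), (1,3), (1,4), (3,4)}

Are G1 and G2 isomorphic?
No, not isomorphic

The graphs are NOT isomorphic.

Counting triangles (3-cliques): G1 has 0, G2 has 1.
Triangle count is an isomorphism invariant, so differing triangle counts rule out isomorphism.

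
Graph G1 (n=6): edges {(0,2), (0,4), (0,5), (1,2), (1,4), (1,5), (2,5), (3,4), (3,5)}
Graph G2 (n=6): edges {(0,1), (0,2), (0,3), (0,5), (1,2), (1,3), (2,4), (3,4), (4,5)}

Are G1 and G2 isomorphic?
Yes, isomorphic

The graphs are isomorphic.
One valid mapping φ: V(G1) → V(G2): 0→3, 1→2, 2→1, 3→5, 4→4, 5→0

Verify φ preserves adjacency — for each edge of G1, its image is an edge of G2:
  (0,2) → (φ(0),φ(2)) = (1,3) ∈ E(G2) ✓
  (0,4) → (φ(0),φ(4)) = (3,4) ∈ E(G2) ✓
  (0,5) → (φ(0),φ(5)) = (0,3) ∈ E(G2) ✓
  (1,2) → (φ(1),φ(2)) = (1,2) ∈ E(G2) ✓
  (1,4) → (φ(1),φ(4)) = (2,4) ∈ E(G2) ✓
  (1,5) → (φ(1),φ(5)) = (0,2) ∈ E(G2) ✓
  (2,5) → (φ(2),φ(5)) = (0,1) ∈ E(G2) ✓
  (3,4) → (φ(3),φ(4)) = (4,5) ∈ E(G2) ✓
  (3,5) → (φ(3),φ(5)) = (0,5) ∈ E(G2) ✓
All 9 edges of G1 map to edges of G2, and |E(G1)| = |E(G2)| = 9, so φ is a bijection on edges as well as vertices. Hence G1 ≅ G2.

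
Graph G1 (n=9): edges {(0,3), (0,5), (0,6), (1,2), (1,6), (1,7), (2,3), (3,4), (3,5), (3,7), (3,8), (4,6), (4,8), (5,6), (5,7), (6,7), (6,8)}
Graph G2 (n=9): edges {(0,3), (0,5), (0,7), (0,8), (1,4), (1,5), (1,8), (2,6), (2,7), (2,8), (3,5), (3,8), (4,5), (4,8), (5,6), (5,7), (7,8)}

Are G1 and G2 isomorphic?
Yes, isomorphic

The graphs are isomorphic.
One valid mapping φ: V(G1) → V(G2): 0→3, 1→2, 2→6, 3→5, 4→1, 5→0, 6→8, 7→7, 8→4

Verify φ preserves adjacency — for each edge of G1, its image is an edge of G2:
  (0,3) → (φ(0),φ(3)) = (3,5) ∈ E(G2) ✓
  (0,5) → (φ(0),φ(5)) = (0,3) ∈ E(G2) ✓
  (0,6) → (φ(0),φ(6)) = (3,8) ∈ E(G2) ✓
  (1,2) → (φ(1),φ(2)) = (2,6) ∈ E(G2) ✓
  (1,6) → (φ(1),φ(6)) = (2,8) ∈ E(G2) ✓
  (1,7) → (φ(1),φ(7)) = (2,7) ∈ E(G2) ✓
  (2,3) → (φ(2),φ(3)) = (5,6) ∈ E(G2) ✓
  (3,4) → (φ(3),φ(4)) = (1,5) ∈ E(G2) ✓
  (3,5) → (φ(3),φ(5)) = (0,5) ∈ E(G2) ✓
  (3,7) → (φ(3),φ(7)) = (5,7) ∈ E(G2) ✓
  (3,8) → (φ(3),φ(8)) = (4,5) ∈ E(G2) ✓
  (4,6) → (φ(4),φ(6)) = (1,8) ∈ E(G2) ✓
  (4,8) → (φ(4),φ(8)) = (1,4) ∈ E(G2) ✓
  (5,6) → (φ(5),φ(6)) = (0,8) ∈ E(G2) ✓
  (5,7) → (φ(5),φ(7)) = (0,7) ∈ E(G2) ✓
  (6,7) → (φ(6),φ(7)) = (7,8) ∈ E(G2) ✓
  (6,8) → (φ(6),φ(8)) = (4,8) ∈ E(G2) ✓
All 17 edges of G1 map to edges of G2, and |E(G1)| = |E(G2)| = 17, so φ is a bijection on edges as well as vertices. Hence G1 ≅ G2.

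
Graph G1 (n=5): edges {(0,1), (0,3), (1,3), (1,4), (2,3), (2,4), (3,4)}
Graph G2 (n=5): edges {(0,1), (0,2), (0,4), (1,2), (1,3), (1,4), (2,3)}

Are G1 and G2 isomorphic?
Yes, isomorphic

The graphs are isomorphic.
One valid mapping φ: V(G1) → V(G2): 0→3, 1→2, 2→4, 3→1, 4→0

Verify φ preserves adjacency — for each edge of G1, its image is an edge of G2:
  (0,1) → (φ(0),φ(1)) = (2,3) ∈ E(G2) ✓
  (0,3) → (φ(0),φ(3)) = (1,3) ∈ E(G2) ✓
  (1,3) → (φ(1),φ(3)) = (1,2) ∈ E(G2) ✓
  (1,4) → (φ(1),φ(4)) = (0,2) ∈ E(G2) ✓
  (2,3) → (φ(2),φ(3)) = (1,4) ∈ E(G2) ✓
  (2,4) → (φ(2),φ(4)) = (0,4) ∈ E(G2) ✓
  (3,4) → (φ(3),φ(4)) = (0,1) ∈ E(G2) ✓
All 7 edges of G1 map to edges of G2, and |E(G1)| = |E(G2)| = 7, so φ is a bijection on edges as well as vertices. Hence G1 ≅ G2.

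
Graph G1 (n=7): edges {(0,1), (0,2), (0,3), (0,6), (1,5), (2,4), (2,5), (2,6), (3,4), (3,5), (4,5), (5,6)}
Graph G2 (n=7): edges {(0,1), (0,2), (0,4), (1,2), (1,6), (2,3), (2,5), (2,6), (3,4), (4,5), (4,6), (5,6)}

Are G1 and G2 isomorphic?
Yes, isomorphic

The graphs are isomorphic.
One valid mapping φ: V(G1) → V(G2): 0→4, 1→3, 2→6, 3→0, 4→1, 5→2, 6→5

Verify φ preserves adjacency — for each edge of G1, its image is an edge of G2:
  (0,1) → (φ(0),φ(1)) = (3,4) ∈ E(G2) ✓
  (0,2) → (φ(0),φ(2)) = (4,6) ∈ E(G2) ✓
  (0,3) → (φ(0),φ(3)) = (0,4) ∈ E(G2) ✓
  (0,6) → (φ(0),φ(6)) = (4,5) ∈ E(G2) ✓
  (1,5) → (φ(1),φ(5)) = (2,3) ∈ E(G2) ✓
  (2,4) → (φ(2),φ(4)) = (1,6) ∈ E(G2) ✓
  (2,5) → (φ(2),φ(5)) = (2,6) ∈ E(G2) ✓
  (2,6) → (φ(2),φ(6)) = (5,6) ∈ E(G2) ✓
  (3,4) → (φ(3),φ(4)) = (0,1) ∈ E(G2) ✓
  (3,5) → (φ(3),φ(5)) = (0,2) ∈ E(G2) ✓
  (4,5) → (φ(4),φ(5)) = (1,2) ∈ E(G2) ✓
  (5,6) → (φ(5),φ(6)) = (2,5) ∈ E(G2) ✓
All 12 edges of G1 map to edges of G2, and |E(G1)| = |E(G2)| = 12, so φ is a bijection on edges as well as vertices. Hence G1 ≅ G2.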